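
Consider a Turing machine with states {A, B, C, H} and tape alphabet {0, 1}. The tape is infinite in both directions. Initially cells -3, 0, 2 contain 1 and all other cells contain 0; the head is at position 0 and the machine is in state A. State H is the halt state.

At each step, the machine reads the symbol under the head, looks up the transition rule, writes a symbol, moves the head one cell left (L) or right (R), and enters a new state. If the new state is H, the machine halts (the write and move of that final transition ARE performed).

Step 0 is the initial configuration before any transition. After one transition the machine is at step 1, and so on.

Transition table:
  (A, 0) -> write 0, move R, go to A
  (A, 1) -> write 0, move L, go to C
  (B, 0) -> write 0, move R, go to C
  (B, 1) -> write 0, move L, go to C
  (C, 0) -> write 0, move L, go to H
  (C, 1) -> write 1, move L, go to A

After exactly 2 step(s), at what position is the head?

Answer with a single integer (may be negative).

Step 1: in state A at pos 0, read 1 -> (A,1)->write 0,move L,goto C. Now: state=C, head=-1, tape[-4..3]=01000010 (head:    ^)
Step 2: in state C at pos -1, read 0 -> (C,0)->write 0,move L,goto H. Now: state=H, head=-2, tape[-4..3]=01000010 (head:   ^)

Answer: -2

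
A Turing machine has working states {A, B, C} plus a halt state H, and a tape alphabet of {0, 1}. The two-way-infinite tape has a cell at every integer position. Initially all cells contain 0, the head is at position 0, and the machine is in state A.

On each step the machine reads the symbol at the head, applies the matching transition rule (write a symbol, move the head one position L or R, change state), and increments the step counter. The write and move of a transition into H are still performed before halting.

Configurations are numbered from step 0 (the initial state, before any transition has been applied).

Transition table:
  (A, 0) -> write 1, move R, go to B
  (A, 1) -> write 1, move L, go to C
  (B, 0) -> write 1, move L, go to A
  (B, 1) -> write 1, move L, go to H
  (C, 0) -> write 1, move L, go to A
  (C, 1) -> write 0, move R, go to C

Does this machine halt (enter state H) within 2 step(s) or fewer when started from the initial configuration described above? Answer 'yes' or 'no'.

Answer: no

Derivation:
Step 1: in state A at pos 0, read 0 -> (A,0)->write 1,move R,goto B. Now: state=B, head=1, tape[-1..2]=0100 (head:   ^)
Step 2: in state B at pos 1, read 0 -> (B,0)->write 1,move L,goto A. Now: state=A, head=0, tape[-1..2]=0110 (head:  ^)
After 2 step(s): state = A (not H) -> not halted within 2 -> no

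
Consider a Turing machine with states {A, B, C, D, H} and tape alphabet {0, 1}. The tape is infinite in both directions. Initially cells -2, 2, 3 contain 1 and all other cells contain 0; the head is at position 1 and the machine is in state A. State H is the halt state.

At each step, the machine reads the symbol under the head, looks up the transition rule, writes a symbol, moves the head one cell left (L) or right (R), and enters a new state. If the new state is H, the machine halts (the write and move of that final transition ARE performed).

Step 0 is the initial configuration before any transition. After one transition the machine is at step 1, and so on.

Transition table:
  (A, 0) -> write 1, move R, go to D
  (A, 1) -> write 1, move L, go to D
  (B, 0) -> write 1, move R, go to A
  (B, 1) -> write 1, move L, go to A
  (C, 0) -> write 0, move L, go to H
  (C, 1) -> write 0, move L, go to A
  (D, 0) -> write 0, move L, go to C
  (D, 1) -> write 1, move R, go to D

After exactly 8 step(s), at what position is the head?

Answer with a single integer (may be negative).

Answer: 3

Derivation:
Step 1: in state A at pos 1, read 0 -> (A,0)->write 1,move R,goto D. Now: state=D, head=2, tape[-3..4]=01001110 (head:      ^)
Step 2: in state D at pos 2, read 1 -> (D,1)->write 1,move R,goto D. Now: state=D, head=3, tape[-3..4]=01001110 (head:       ^)
Step 3: in state D at pos 3, read 1 -> (D,1)->write 1,move R,goto D. Now: state=D, head=4, tape[-3..5]=010011100 (head:        ^)
Step 4: in state D at pos 4, read 0 -> (D,0)->write 0,move L,goto C. Now: state=C, head=3, tape[-3..5]=010011100 (head:       ^)
Step 5: in state C at pos 3, read 1 -> (C,1)->write 0,move L,goto A. Now: state=A, head=2, tape[-3..5]=010011000 (head:      ^)
Step 6: in state A at pos 2, read 1 -> (A,1)->write 1,move L,goto D. Now: state=D, head=1, tape[-3..5]=010011000 (head:     ^)
Step 7: in state D at pos 1, read 1 -> (D,1)->write 1,move R,goto D. Now: state=D, head=2, tape[-3..5]=010011000 (head:      ^)
Step 8: in state D at pos 2, read 1 -> (D,1)->write 1,move R,goto D. Now: state=D, head=3, tape[-3..5]=010011000 (head:       ^)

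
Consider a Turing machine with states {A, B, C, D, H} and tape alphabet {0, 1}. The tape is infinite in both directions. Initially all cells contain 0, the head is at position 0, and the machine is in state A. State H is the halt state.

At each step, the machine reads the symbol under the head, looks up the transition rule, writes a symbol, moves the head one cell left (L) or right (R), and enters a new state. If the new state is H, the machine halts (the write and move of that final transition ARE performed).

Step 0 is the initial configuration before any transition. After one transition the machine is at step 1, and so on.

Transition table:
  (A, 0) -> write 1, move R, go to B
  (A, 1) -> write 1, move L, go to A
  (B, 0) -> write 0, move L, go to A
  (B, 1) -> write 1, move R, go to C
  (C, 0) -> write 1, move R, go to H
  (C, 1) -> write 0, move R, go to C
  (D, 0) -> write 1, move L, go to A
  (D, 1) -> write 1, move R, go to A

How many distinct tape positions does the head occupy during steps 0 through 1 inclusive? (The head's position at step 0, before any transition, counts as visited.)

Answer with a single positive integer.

Step 1: in state A at pos 0, read 0 -> (A,0)->write 1,move R,goto B. Now: state=B, head=1, tape[-1..2]=0100 (head:   ^)
Head positions at steps 0..1: starting at 0, distinct positions visited = {0, 1} -> 2 position(s)

Answer: 2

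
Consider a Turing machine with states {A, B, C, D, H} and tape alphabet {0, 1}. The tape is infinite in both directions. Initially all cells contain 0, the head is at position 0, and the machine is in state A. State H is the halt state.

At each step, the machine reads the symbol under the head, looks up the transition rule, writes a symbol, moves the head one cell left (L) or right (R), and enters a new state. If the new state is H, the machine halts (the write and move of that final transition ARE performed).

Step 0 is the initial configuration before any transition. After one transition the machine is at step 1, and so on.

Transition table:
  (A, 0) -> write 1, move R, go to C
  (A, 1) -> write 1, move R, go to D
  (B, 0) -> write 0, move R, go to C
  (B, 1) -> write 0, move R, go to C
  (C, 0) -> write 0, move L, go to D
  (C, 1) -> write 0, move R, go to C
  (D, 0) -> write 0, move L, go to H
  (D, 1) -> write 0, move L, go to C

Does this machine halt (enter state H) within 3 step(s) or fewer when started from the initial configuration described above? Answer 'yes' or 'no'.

Step 1: in state A at pos 0, read 0 -> (A,0)->write 1,move R,goto C. Now: state=C, head=1, tape[-1..2]=0100 (head:   ^)
Step 2: in state C at pos 1, read 0 -> (C,0)->write 0,move L,goto D. Now: state=D, head=0, tape[-1..2]=0100 (head:  ^)
Step 3: in state D at pos 0, read 1 -> (D,1)->write 0,move L,goto C. Now: state=C, head=-1, tape[-2..2]=00000 (head:  ^)
After 3 step(s): state = C (not H) -> not halted within 3 -> no

Answer: no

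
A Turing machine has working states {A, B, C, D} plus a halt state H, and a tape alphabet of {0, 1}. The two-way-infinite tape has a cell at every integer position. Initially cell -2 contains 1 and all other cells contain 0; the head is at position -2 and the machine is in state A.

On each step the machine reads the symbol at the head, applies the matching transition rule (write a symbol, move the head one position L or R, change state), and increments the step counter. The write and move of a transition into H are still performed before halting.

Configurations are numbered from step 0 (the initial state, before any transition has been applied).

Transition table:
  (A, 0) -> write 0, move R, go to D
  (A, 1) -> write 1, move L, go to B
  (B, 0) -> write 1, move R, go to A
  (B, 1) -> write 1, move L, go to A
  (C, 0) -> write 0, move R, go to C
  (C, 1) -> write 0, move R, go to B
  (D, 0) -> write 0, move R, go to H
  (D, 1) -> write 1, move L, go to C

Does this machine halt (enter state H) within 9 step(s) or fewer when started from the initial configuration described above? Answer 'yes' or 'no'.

Step 1: in state A at pos -2, read 1 -> (A,1)->write 1,move L,goto B. Now: state=B, head=-3, tape[-4..-1]=0010 (head:  ^)
Step 2: in state B at pos -3, read 0 -> (B,0)->write 1,move R,goto A. Now: state=A, head=-2, tape[-4..-1]=0110 (head:   ^)
Step 3: in state A at pos -2, read 1 -> (A,1)->write 1,move L,goto B. Now: state=B, head=-3, tape[-4..-1]=0110 (head:  ^)
Step 4: in state B at pos -3, read 1 -> (B,1)->write 1,move L,goto A. Now: state=A, head=-4, tape[-5..-1]=00110 (head:  ^)
Step 5: in state A at pos -4, read 0 -> (A,0)->write 0,move R,goto D. Now: state=D, head=-3, tape[-5..-1]=00110 (head:   ^)
Step 6: in state D at pos -3, read 1 -> (D,1)->write 1,move L,goto C. Now: state=C, head=-4, tape[-5..-1]=00110 (head:  ^)
Step 7: in state C at pos -4, read 0 -> (C,0)->write 0,move R,goto C. Now: state=C, head=-3, tape[-5..-1]=00110 (head:   ^)
Step 8: in state C at pos -3, read 1 -> (C,1)->write 0,move R,goto B. Now: state=B, head=-2, tape[-5..-1]=00010 (head:    ^)
Step 9: in state B at pos -2, read 1 -> (B,1)->write 1,move L,goto A. Now: state=A, head=-3, tape[-5..-1]=00010 (head:   ^)
After 9 step(s): state = A (not H) -> not halted within 9 -> no

Answer: no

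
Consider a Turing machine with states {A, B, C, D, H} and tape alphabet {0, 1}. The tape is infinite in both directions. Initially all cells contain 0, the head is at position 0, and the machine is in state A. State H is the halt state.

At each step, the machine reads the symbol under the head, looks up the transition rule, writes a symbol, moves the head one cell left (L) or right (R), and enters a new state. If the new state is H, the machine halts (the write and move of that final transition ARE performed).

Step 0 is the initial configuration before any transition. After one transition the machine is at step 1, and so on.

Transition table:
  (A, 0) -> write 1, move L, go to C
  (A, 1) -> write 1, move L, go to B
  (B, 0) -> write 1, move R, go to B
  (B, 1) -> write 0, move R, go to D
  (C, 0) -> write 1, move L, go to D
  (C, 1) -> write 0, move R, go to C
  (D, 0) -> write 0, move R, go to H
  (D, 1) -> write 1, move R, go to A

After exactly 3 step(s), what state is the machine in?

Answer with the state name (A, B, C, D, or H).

Answer: H

Derivation:
Step 1: in state A at pos 0, read 0 -> (A,0)->write 1,move L,goto C. Now: state=C, head=-1, tape[-2..1]=0010 (head:  ^)
Step 2: in state C at pos -1, read 0 -> (C,0)->write 1,move L,goto D. Now: state=D, head=-2, tape[-3..1]=00110 (head:  ^)
Step 3: in state D at pos -2, read 0 -> (D,0)->write 0,move R,goto H. Now: state=H, head=-1, tape[-3..1]=00110 (head:   ^)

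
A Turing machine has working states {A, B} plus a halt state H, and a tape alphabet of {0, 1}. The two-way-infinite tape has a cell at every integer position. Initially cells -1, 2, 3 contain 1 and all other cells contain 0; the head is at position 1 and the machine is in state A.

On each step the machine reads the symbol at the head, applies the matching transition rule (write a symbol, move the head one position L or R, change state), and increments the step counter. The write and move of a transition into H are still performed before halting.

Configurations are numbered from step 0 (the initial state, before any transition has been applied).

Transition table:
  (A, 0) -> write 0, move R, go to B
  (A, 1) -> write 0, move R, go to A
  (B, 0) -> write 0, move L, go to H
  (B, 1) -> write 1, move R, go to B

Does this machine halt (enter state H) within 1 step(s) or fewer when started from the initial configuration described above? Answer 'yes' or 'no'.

Step 1: in state A at pos 1, read 0 -> (A,0)->write 0,move R,goto B. Now: state=B, head=2, tape[-2..4]=0100110 (head:     ^)
After 1 step(s): state = B (not H) -> not halted within 1 -> no

Answer: no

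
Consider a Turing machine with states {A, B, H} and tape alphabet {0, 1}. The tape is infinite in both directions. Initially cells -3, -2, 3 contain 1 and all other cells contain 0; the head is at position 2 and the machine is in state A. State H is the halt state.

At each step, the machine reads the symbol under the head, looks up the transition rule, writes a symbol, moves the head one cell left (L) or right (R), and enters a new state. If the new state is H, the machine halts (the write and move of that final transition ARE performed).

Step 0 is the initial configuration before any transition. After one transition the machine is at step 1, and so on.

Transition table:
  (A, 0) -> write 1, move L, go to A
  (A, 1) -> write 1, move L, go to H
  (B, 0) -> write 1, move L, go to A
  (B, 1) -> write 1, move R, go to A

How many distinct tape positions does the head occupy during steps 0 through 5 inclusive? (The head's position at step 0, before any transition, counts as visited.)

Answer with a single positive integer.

Step 1: in state A at pos 2, read 0 -> (A,0)->write 1,move L,goto A. Now: state=A, head=1, tape[-4..4]=011000110 (head:      ^)
Step 2: in state A at pos 1, read 0 -> (A,0)->write 1,move L,goto A. Now: state=A, head=0, tape[-4..4]=011001110 (head:     ^)
Step 3: in state A at pos 0, read 0 -> (A,0)->write 1,move L,goto A. Now: state=A, head=-1, tape[-4..4]=011011110 (head:    ^)
Step 4: in state A at pos -1, read 0 -> (A,0)->write 1,move L,goto A. Now: state=A, head=-2, tape[-4..4]=011111110 (head:   ^)
Step 5: in state A at pos -2, read 1 -> (A,1)->write 1,move L,goto H. Now: state=H, head=-3, tape[-4..4]=011111110 (head:  ^)
Head positions at steps 0..5: starting at 2, distinct positions visited = {-3, -2, -1, 0, 1, 2} -> 6 position(s)

Answer: 6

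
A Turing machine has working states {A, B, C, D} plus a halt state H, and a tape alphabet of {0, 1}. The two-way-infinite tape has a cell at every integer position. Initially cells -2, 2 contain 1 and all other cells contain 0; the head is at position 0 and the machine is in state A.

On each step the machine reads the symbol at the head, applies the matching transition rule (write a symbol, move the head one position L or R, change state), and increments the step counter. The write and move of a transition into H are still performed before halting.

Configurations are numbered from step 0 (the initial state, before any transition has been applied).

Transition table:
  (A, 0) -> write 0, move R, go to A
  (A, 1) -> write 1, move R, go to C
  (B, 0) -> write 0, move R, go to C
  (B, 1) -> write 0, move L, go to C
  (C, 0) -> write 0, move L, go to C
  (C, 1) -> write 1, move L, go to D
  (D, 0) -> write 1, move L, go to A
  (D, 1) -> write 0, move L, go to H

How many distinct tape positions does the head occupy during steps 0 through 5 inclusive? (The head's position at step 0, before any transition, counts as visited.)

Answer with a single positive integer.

Step 1: in state A at pos 0, read 0 -> (A,0)->write 0,move R,goto A. Now: state=A, head=1, tape[-3..3]=0100010 (head:     ^)
Step 2: in state A at pos 1, read 0 -> (A,0)->write 0,move R,goto A. Now: state=A, head=2, tape[-3..3]=0100010 (head:      ^)
Step 3: in state A at pos 2, read 1 -> (A,1)->write 1,move R,goto C. Now: state=C, head=3, tape[-3..4]=01000100 (head:       ^)
Step 4: in state C at pos 3, read 0 -> (C,0)->write 0,move L,goto C. Now: state=C, head=2, tape[-3..4]=01000100 (head:      ^)
Step 5: in state C at pos 2, read 1 -> (C,1)->write 1,move L,goto D. Now: state=D, head=1, tape[-3..4]=01000100 (head:     ^)
Head positions at steps 0..5: starting at 0, distinct positions visited = {0, 1, 2, 3} -> 4 position(s)

Answer: 4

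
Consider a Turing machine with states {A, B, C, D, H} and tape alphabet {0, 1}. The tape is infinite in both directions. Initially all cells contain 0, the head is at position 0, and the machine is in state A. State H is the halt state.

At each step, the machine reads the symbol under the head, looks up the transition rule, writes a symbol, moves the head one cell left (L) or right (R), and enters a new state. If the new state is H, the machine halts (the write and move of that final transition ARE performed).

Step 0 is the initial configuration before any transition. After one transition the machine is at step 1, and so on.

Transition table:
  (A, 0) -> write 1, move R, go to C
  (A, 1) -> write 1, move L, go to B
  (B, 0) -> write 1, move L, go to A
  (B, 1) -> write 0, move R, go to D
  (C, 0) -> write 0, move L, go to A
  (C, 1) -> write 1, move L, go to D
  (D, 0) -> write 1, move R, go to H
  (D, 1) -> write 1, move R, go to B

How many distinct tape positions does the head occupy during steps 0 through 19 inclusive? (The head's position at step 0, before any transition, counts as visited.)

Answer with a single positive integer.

Answer: 6

Derivation:
Step 1: in state A at pos 0, read 0 -> (A,0)->write 1,move R,goto C. Now: state=C, head=1, tape[-1..2]=0100 (head:   ^)
Step 2: in state C at pos 1, read 0 -> (C,0)->write 0,move L,goto A. Now: state=A, head=0, tape[-1..2]=0100 (head:  ^)
Step 3: in state A at pos 0, read 1 -> (A,1)->write 1,move L,goto B. Now: state=B, head=-1, tape[-2..2]=00100 (head:  ^)
Step 4: in state B at pos -1, read 0 -> (B,0)->write 1,move L,goto A. Now: state=A, head=-2, tape[-3..2]=001100 (head:  ^)
Step 5: in state A at pos -2, read 0 -> (A,0)->write 1,move R,goto C. Now: state=C, head=-1, tape[-3..2]=011100 (head:   ^)
Step 6: in state C at pos -1, read 1 -> (C,1)->write 1,move L,goto D. Now: state=D, head=-2, tape[-3..2]=011100 (head:  ^)
Step 7: in state D at pos -2, read 1 -> (D,1)->write 1,move R,goto B. Now: state=B, head=-1, tape[-3..2]=011100 (head:   ^)
Step 8: in state B at pos -1, read 1 -> (B,1)->write 0,move R,goto D. Now: state=D, head=0, tape[-3..2]=010100 (head:    ^)
Step 9: in state D at pos 0, read 1 -> (D,1)->write 1,move R,goto B. Now: state=B, head=1, tape[-3..2]=010100 (head:     ^)
Step 10: in state B at pos 1, read 0 -> (B,0)->write 1,move L,goto A. Now: state=A, head=0, tape[-3..2]=010110 (head:    ^)
Step 11: in state A at pos 0, read 1 -> (A,1)->write 1,move L,goto B. Now: state=B, head=-1, tape[-3..2]=010110 (head:   ^)
Step 12: in state B at pos -1, read 0 -> (B,0)->write 1,move L,goto A. Now: state=A, head=-2, tape[-3..2]=011110 (head:  ^)
Step 13: in state A at pos -2, read 1 -> (A,1)->write 1,move L,goto B. Now: state=B, head=-3, tape[-4..2]=0011110 (head:  ^)
Step 14: in state B at pos -3, read 0 -> (B,0)->write 1,move L,goto A. Now: state=A, head=-4, tape[-5..2]=00111110 (head:  ^)
Step 15: in state A at pos -4, read 0 -> (A,0)->write 1,move R,goto C. Now: state=C, head=-3, tape[-5..2]=01111110 (head:   ^)
Step 16: in state C at pos -3, read 1 -> (C,1)->write 1,move L,goto D. Now: state=D, head=-4, tape[-5..2]=01111110 (head:  ^)
Step 17: in state D at pos -4, read 1 -> (D,1)->write 1,move R,goto B. Now: state=B, head=-3, tape[-5..2]=01111110 (head:   ^)
Step 18: in state B at pos -3, read 1 -> (B,1)->write 0,move R,goto D. Now: state=D, head=-2, tape[-5..2]=01011110 (head:    ^)
Step 19: in state D at pos -2, read 1 -> (D,1)->write 1,move R,goto B. Now: state=B, head=-1, tape[-5..2]=01011110 (head:     ^)
Head positions at steps 0..19: starting at 0, distinct positions visited = {-4, -3, -2, -1, 0, 1} -> 6 position(s)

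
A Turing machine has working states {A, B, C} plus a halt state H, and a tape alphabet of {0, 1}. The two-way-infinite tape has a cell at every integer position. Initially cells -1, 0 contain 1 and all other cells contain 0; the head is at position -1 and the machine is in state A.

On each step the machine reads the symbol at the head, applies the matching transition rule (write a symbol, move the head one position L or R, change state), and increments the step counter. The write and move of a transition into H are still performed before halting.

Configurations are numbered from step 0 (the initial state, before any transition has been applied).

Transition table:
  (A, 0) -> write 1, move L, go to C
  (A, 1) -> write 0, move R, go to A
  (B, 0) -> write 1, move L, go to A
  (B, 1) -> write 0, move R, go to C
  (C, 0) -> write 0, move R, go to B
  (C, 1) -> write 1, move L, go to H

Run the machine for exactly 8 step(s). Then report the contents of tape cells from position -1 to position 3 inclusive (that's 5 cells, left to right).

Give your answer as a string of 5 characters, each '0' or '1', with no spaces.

Answer: 00011

Derivation:
Step 1: in state A at pos -1, read 1 -> (A,1)->write 0,move R,goto A. Now: state=A, head=0, tape[-2..1]=0010 (head:   ^)
Step 2: in state A at pos 0, read 1 -> (A,1)->write 0,move R,goto A. Now: state=A, head=1, tape[-2..2]=00000 (head:    ^)
Step 3: in state A at pos 1, read 0 -> (A,0)->write 1,move L,goto C. Now: state=C, head=0, tape[-2..2]=00010 (head:   ^)
Step 4: in state C at pos 0, read 0 -> (C,0)->write 0,move R,goto B. Now: state=B, head=1, tape[-2..2]=00010 (head:    ^)
Step 5: in state B at pos 1, read 1 -> (B,1)->write 0,move R,goto C. Now: state=C, head=2, tape[-2..3]=000000 (head:     ^)
Step 6: in state C at pos 2, read 0 -> (C,0)->write 0,move R,goto B. Now: state=B, head=3, tape[-2..4]=0000000 (head:      ^)
Step 7: in state B at pos 3, read 0 -> (B,0)->write 1,move L,goto A. Now: state=A, head=2, tape[-2..4]=0000010 (head:     ^)
Step 8: in state A at pos 2, read 0 -> (A,0)->write 1,move L,goto C. Now: state=C, head=1, tape[-2..4]=0000110 (head:    ^)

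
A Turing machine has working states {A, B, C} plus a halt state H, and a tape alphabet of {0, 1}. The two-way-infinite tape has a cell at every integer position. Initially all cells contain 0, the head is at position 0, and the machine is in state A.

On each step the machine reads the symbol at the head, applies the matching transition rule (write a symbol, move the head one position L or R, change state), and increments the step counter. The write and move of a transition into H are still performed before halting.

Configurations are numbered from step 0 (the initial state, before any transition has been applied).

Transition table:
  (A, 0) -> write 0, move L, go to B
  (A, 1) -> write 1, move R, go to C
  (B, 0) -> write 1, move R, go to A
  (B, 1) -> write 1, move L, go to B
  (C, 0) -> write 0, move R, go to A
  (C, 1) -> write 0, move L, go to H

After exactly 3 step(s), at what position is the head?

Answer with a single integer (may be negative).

Step 1: in state A at pos 0, read 0 -> (A,0)->write 0,move L,goto B. Now: state=B, head=-1, tape[-2..1]=0000 (head:  ^)
Step 2: in state B at pos -1, read 0 -> (B,0)->write 1,move R,goto A. Now: state=A, head=0, tape[-2..1]=0100 (head:   ^)
Step 3: in state A at pos 0, read 0 -> (A,0)->write 0,move L,goto B. Now: state=B, head=-1, tape[-2..1]=0100 (head:  ^)

Answer: -1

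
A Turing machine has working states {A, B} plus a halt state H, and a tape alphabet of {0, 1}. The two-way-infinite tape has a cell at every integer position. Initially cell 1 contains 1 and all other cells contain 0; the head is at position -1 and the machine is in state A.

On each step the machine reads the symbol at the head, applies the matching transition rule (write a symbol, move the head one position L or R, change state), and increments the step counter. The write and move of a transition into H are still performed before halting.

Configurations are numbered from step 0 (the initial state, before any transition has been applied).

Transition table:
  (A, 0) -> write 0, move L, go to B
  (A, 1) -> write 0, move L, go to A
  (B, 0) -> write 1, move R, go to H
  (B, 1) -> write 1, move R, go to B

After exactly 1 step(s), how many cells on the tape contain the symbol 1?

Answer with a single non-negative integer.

Step 1: in state A at pos -1, read 0 -> (A,0)->write 0,move L,goto B. Now: state=B, head=-2, tape[-3..2]=000010 (head:  ^)
Cells containing 1 after step 1: {1} -> 1 cell(s)

Answer: 1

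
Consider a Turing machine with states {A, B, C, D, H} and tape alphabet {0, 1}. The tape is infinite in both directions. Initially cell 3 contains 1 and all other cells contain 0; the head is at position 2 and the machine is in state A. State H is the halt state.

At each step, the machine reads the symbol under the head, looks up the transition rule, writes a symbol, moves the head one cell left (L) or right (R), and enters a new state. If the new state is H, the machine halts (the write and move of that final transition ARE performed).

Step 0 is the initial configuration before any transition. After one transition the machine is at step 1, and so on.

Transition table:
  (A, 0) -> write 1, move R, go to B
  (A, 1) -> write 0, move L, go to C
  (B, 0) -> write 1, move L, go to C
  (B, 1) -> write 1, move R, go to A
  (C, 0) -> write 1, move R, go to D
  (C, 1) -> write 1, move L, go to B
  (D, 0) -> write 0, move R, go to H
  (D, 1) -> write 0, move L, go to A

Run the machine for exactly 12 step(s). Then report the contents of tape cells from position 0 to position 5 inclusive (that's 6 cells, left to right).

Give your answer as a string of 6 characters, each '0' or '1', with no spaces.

Answer: 011001

Derivation:
Step 1: in state A at pos 2, read 0 -> (A,0)->write 1,move R,goto B. Now: state=B, head=3, tape[1..4]=0110 (head:   ^)
Step 2: in state B at pos 3, read 1 -> (B,1)->write 1,move R,goto A. Now: state=A, head=4, tape[1..5]=01100 (head:    ^)
Step 3: in state A at pos 4, read 0 -> (A,0)->write 1,move R,goto B. Now: state=B, head=5, tape[1..6]=011100 (head:     ^)
Step 4: in state B at pos 5, read 0 -> (B,0)->write 1,move L,goto C. Now: state=C, head=4, tape[1..6]=011110 (head:    ^)
Step 5: in state C at pos 4, read 1 -> (C,1)->write 1,move L,goto B. Now: state=B, head=3, tape[1..6]=011110 (head:   ^)
Step 6: in state B at pos 3, read 1 -> (B,1)->write 1,move R,goto A. Now: state=A, head=4, tape[1..6]=011110 (head:    ^)
Step 7: in state A at pos 4, read 1 -> (A,1)->write 0,move L,goto C. Now: state=C, head=3, tape[1..6]=011010 (head:   ^)
Step 8: in state C at pos 3, read 1 -> (C,1)->write 1,move L,goto B. Now: state=B, head=2, tape[1..6]=011010 (head:  ^)
Step 9: in state B at pos 2, read 1 -> (B,1)->write 1,move R,goto A. Now: state=A, head=3, tape[1..6]=011010 (head:   ^)
Step 10: in state A at pos 3, read 1 -> (A,1)->write 0,move L,goto C. Now: state=C, head=2, tape[1..6]=010010 (head:  ^)
Step 11: in state C at pos 2, read 1 -> (C,1)->write 1,move L,goto B. Now: state=B, head=1, tape[0..6]=0010010 (head:  ^)
Step 12: in state B at pos 1, read 0 -> (B,0)->write 1,move L,goto C. Now: state=C, head=0, tape[-1..6]=00110010 (head:  ^)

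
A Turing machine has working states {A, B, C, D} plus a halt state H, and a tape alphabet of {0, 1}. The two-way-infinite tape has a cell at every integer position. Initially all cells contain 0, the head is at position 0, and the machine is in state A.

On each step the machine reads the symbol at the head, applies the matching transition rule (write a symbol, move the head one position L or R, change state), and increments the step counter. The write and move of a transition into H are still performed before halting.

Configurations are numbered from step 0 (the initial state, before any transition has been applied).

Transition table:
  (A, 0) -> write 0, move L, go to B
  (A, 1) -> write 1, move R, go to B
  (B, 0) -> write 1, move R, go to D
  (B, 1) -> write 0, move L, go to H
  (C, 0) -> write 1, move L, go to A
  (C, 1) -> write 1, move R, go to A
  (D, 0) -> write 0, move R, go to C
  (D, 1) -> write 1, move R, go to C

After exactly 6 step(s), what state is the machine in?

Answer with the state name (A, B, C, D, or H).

Answer: H

Derivation:
Step 1: in state A at pos 0, read 0 -> (A,0)->write 0,move L,goto B. Now: state=B, head=-1, tape[-2..1]=0000 (head:  ^)
Step 2: in state B at pos -1, read 0 -> (B,0)->write 1,move R,goto D. Now: state=D, head=0, tape[-2..1]=0100 (head:   ^)
Step 3: in state D at pos 0, read 0 -> (D,0)->write 0,move R,goto C. Now: state=C, head=1, tape[-2..2]=01000 (head:    ^)
Step 4: in state C at pos 1, read 0 -> (C,0)->write 1,move L,goto A. Now: state=A, head=0, tape[-2..2]=01010 (head:   ^)
Step 5: in state A at pos 0, read 0 -> (A,0)->write 0,move L,goto B. Now: state=B, head=-1, tape[-2..2]=01010 (head:  ^)
Step 6: in state B at pos -1, read 1 -> (B,1)->write 0,move L,goto H. Now: state=H, head=-2, tape[-3..2]=000010 (head:  ^)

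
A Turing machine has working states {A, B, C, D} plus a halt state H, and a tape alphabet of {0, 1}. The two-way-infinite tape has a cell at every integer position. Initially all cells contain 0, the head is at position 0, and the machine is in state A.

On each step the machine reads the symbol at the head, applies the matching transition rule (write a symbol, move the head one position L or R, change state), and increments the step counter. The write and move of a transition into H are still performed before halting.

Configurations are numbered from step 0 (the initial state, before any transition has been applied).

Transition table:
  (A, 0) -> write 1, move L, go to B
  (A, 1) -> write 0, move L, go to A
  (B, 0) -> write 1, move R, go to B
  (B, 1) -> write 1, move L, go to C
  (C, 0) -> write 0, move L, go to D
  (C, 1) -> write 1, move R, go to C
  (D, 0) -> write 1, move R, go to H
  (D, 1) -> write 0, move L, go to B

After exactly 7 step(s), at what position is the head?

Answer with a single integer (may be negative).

Step 1: in state A at pos 0, read 0 -> (A,0)->write 1,move L,goto B. Now: state=B, head=-1, tape[-2..1]=0010 (head:  ^)
Step 2: in state B at pos -1, read 0 -> (B,0)->write 1,move R,goto B. Now: state=B, head=0, tape[-2..1]=0110 (head:   ^)
Step 3: in state B at pos 0, read 1 -> (B,1)->write 1,move L,goto C. Now: state=C, head=-1, tape[-2..1]=0110 (head:  ^)
Step 4: in state C at pos -1, read 1 -> (C,1)->write 1,move R,goto C. Now: state=C, head=0, tape[-2..1]=0110 (head:   ^)
Step 5: in state C at pos 0, read 1 -> (C,1)->write 1,move R,goto C. Now: state=C, head=1, tape[-2..2]=01100 (head:    ^)
Step 6: in state C at pos 1, read 0 -> (C,0)->write 0,move L,goto D. Now: state=D, head=0, tape[-2..2]=01100 (head:   ^)
Step 7: in state D at pos 0, read 1 -> (D,1)->write 0,move L,goto B. Now: state=B, head=-1, tape[-2..2]=01000 (head:  ^)

Answer: -1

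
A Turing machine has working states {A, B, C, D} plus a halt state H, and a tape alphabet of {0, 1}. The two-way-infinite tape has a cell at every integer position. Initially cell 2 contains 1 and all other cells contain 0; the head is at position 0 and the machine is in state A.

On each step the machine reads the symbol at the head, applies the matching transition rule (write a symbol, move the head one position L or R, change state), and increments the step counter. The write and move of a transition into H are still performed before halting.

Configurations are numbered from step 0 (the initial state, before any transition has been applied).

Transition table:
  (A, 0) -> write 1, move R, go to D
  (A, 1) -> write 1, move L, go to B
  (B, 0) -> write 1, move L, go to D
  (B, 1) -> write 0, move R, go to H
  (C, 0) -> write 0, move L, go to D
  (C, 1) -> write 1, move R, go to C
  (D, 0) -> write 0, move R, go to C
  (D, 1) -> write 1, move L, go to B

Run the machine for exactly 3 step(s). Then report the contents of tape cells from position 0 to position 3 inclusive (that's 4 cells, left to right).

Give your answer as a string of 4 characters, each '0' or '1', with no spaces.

Step 1: in state A at pos 0, read 0 -> (A,0)->write 1,move R,goto D. Now: state=D, head=1, tape[-1..3]=01010 (head:   ^)
Step 2: in state D at pos 1, read 0 -> (D,0)->write 0,move R,goto C. Now: state=C, head=2, tape[-1..3]=01010 (head:    ^)
Step 3: in state C at pos 2, read 1 -> (C,1)->write 1,move R,goto C. Now: state=C, head=3, tape[-1..4]=010100 (head:     ^)

Answer: 1010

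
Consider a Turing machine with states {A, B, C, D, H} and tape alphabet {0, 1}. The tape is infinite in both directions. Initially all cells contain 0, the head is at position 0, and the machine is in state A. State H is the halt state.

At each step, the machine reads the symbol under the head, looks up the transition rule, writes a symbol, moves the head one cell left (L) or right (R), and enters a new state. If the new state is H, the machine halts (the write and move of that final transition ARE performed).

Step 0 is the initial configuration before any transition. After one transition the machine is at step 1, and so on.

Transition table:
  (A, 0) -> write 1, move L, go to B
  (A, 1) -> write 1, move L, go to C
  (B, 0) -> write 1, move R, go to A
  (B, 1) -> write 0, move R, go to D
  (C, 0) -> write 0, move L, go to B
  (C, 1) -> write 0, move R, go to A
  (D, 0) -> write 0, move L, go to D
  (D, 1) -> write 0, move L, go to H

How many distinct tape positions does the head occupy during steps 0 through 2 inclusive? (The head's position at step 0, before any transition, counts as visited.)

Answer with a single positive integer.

Answer: 2

Derivation:
Step 1: in state A at pos 0, read 0 -> (A,0)->write 1,move L,goto B. Now: state=B, head=-1, tape[-2..1]=0010 (head:  ^)
Step 2: in state B at pos -1, read 0 -> (B,0)->write 1,move R,goto A. Now: state=A, head=0, tape[-2..1]=0110 (head:   ^)
Head positions at steps 0..2: starting at 0, distinct positions visited = {-1, 0} -> 2 position(s)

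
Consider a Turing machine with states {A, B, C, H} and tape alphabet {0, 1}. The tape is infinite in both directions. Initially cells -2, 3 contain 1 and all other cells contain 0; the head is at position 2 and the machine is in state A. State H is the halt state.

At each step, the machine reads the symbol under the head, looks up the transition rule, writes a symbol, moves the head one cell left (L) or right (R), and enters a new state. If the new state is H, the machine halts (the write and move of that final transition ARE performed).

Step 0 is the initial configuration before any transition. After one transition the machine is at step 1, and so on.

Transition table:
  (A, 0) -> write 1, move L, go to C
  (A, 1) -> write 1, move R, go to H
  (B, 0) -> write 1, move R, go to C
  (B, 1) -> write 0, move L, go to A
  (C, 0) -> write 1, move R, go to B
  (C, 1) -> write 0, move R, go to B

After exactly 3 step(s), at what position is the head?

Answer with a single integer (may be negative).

Step 1: in state A at pos 2, read 0 -> (A,0)->write 1,move L,goto C. Now: state=C, head=1, tape[-3..4]=01000110 (head:     ^)
Step 2: in state C at pos 1, read 0 -> (C,0)->write 1,move R,goto B. Now: state=B, head=2, tape[-3..4]=01001110 (head:      ^)
Step 3: in state B at pos 2, read 1 -> (B,1)->write 0,move L,goto A. Now: state=A, head=1, tape[-3..4]=01001010 (head:     ^)

Answer: 1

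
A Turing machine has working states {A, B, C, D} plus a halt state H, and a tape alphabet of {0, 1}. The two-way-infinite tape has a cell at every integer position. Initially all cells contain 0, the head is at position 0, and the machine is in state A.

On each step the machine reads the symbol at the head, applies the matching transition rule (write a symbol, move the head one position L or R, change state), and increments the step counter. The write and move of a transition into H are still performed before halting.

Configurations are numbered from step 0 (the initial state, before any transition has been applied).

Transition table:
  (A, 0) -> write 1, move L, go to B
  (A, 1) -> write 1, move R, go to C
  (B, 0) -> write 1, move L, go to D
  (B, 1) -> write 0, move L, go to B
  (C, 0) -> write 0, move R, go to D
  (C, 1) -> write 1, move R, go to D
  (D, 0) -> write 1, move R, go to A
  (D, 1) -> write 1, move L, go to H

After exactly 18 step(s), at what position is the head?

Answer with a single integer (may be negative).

Answer: -2

Derivation:
Step 1: in state A at pos 0, read 0 -> (A,0)->write 1,move L,goto B. Now: state=B, head=-1, tape[-2..1]=0010 (head:  ^)
Step 2: in state B at pos -1, read 0 -> (B,0)->write 1,move L,goto D. Now: state=D, head=-2, tape[-3..1]=00110 (head:  ^)
Step 3: in state D at pos -2, read 0 -> (D,0)->write 1,move R,goto A. Now: state=A, head=-1, tape[-3..1]=01110 (head:   ^)
Step 4: in state A at pos -1, read 1 -> (A,1)->write 1,move R,goto C. Now: state=C, head=0, tape[-3..1]=01110 (head:    ^)
Step 5: in state C at pos 0, read 1 -> (C,1)->write 1,move R,goto D. Now: state=D, head=1, tape[-3..2]=011100 (head:     ^)
Step 6: in state D at pos 1, read 0 -> (D,0)->write 1,move R,goto A. Now: state=A, head=2, tape[-3..3]=0111100 (head:      ^)
Step 7: in state A at pos 2, read 0 -> (A,0)->write 1,move L,goto B. Now: state=B, head=1, tape[-3..3]=0111110 (head:     ^)
Step 8: in state B at pos 1, read 1 -> (B,1)->write 0,move L,goto B. Now: state=B, head=0, tape[-3..3]=0111010 (head:    ^)
Step 9: in state B at pos 0, read 1 -> (B,1)->write 0,move L,goto B. Now: state=B, head=-1, tape[-3..3]=0110010 (head:   ^)
Step 10: in state B at pos -1, read 1 -> (B,1)->write 0,move L,goto B. Now: state=B, head=-2, tape[-3..3]=0100010 (head:  ^)
Step 11: in state B at pos -2, read 1 -> (B,1)->write 0,move L,goto B. Now: state=B, head=-3, tape[-4..3]=00000010 (head:  ^)
Step 12: in state B at pos -3, read 0 -> (B,0)->write 1,move L,goto D. Now: state=D, head=-4, tape[-5..3]=001000010 (head:  ^)
Step 13: in state D at pos -4, read 0 -> (D,0)->write 1,move R,goto A. Now: state=A, head=-3, tape[-5..3]=011000010 (head:   ^)
Step 14: in state A at pos -3, read 1 -> (A,1)->write 1,move R,goto C. Now: state=C, head=-2, tape[-5..3]=011000010 (head:    ^)
Step 15: in state C at pos -2, read 0 -> (C,0)->write 0,move R,goto D. Now: state=D, head=-1, tape[-5..3]=011000010 (head:     ^)
Step 16: in state D at pos -1, read 0 -> (D,0)->write 1,move R,goto A. Now: state=A, head=0, tape[-5..3]=011010010 (head:      ^)
Step 17: in state A at pos 0, read 0 -> (A,0)->write 1,move L,goto B. Now: state=B, head=-1, tape[-5..3]=011011010 (head:     ^)
Step 18: in state B at pos -1, read 1 -> (B,1)->write 0,move L,goto B. Now: state=B, head=-2, tape[-5..3]=011001010 (head:    ^)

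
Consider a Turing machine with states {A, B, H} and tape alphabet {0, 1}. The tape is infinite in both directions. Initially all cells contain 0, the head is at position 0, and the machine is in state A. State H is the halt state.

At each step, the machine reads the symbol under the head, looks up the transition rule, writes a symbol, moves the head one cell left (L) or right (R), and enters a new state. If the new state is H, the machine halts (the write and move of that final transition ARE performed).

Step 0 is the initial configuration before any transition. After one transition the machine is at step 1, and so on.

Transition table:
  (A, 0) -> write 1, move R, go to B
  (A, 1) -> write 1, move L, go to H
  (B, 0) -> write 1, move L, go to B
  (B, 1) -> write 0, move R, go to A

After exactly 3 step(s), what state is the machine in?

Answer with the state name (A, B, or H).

Step 1: in state A at pos 0, read 0 -> (A,0)->write 1,move R,goto B. Now: state=B, head=1, tape[-1..2]=0100 (head:   ^)
Step 2: in state B at pos 1, read 0 -> (B,0)->write 1,move L,goto B. Now: state=B, head=0, tape[-1..2]=0110 (head:  ^)
Step 3: in state B at pos 0, read 1 -> (B,1)->write 0,move R,goto A. Now: state=A, head=1, tape[-1..2]=0010 (head:   ^)

Answer: A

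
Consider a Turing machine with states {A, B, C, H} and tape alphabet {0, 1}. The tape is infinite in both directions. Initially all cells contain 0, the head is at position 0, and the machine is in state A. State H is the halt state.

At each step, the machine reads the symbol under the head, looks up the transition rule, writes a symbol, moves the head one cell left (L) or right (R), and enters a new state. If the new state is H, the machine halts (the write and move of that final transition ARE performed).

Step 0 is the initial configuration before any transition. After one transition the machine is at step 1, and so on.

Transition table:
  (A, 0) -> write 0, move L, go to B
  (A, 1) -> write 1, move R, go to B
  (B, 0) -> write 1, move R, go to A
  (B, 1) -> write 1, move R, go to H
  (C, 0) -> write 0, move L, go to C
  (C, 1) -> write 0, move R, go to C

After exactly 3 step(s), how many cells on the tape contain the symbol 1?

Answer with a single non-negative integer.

Step 1: in state A at pos 0, read 0 -> (A,0)->write 0,move L,goto B. Now: state=B, head=-1, tape[-2..1]=0000 (head:  ^)
Step 2: in state B at pos -1, read 0 -> (B,0)->write 1,move R,goto A. Now: state=A, head=0, tape[-2..1]=0100 (head:   ^)
Step 3: in state A at pos 0, read 0 -> (A,0)->write 0,move L,goto B. Now: state=B, head=-1, tape[-2..1]=0100 (head:  ^)
Cells containing 1 after step 3: {-1} -> 1 cell(s)

Answer: 1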